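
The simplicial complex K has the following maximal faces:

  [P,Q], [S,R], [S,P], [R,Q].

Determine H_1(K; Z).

Order the vertices as P < Q < R < S. Listing each simplex with vertices in this order, K has dimension 1 with simplices:

  0-simplices (4): P, Q, R, S
  1-simplices (4): PQ, PS, QR, RS

Hence C_0 ≅ Z^4, C_1 ≅ Z^4.

Boundary ∂_1: C_1 → C_0 sends each edge [p,q] (with p < q) to q − p.
The resulting 4×4 matrix has rank 3, and its Smith normal form has invariant factors (1,1,1).

Reading off H_k = ker ∂_k / im ∂_{k+1}:

  H_1: rank ker ∂_1 − rank ∂_2 = (4 − 3) − 0 = 1, and there is no ∂_2, so H_1 = Z.

H_1 ≅ Z.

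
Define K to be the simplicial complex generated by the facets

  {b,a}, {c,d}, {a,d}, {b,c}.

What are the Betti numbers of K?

We work with the vertex ordering a < b < c < d. The simplices of K, each written with vertices in increasing order, are:

  0-simplices (4): a, b, c, d
  1-simplices (4): ab, ad, bc, cd

Hence C_0 ≅ Z^4, C_1 ≅ Z^4.

The boundary map ∂_1: C_1 → C_0 is given by ∂[p,q] = [q] − [p]. For instance
  ∂ad = d − a.
As a 4×4 matrix over Z this has rank 3, with invariant factors (1,1,1).

Reading off H_k = ker ∂_k / im ∂_{k+1}:

  H_0: rank C_0 − rank ∂_1 = 4 − 3 = 1, and the invariant factors of ∂_1 are all 1, so H_0 ≅ Z.
  H_1: rank ker ∂_1 − rank ∂_2 = (4 − 3) − 0 = 1, and there is no ∂_2, so H_1 ≅ Z.

As a check, the Euler characteristic is 4 − 4 = 0, which agrees with 1 − 1 = 0.

Hence the Betti numbers are b_0 = 1, b_1 = 1.

b_0 = 1, b_1 = 1.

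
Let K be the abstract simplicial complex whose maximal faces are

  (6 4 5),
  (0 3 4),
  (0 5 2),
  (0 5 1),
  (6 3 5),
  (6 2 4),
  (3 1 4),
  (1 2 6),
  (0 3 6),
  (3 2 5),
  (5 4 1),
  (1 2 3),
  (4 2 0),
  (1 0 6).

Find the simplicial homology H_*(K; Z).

Fix the vertex order 0 < 1 < 2 < 3 < 4 < 5 < 6 and write every simplex with vertices in increasing order. Then dim K = 2 and the simplices of K are:

  0-simplices (7): [0], [1], [2], [3], [4], [5], [6]
  1-simplices (21): [0,1], [0,2], [0,3], [0,4], [0,5], [0,6], [1,2], [1,3], [1,4], [1,5], [1,6], [2,3], [2,4], [2,5], [2,6], [3,4], [3,5], [3,6], [4,5], [4,6], [5,6]
  2-simplices (14): [0,1,5], [0,1,6], [0,2,4], [0,2,5], [0,3,4], [0,3,6], [1,2,3], [1,2,6], [1,3,4], [1,4,5], [2,3,5], [2,4,6], [3,5,6], [4,5,6]

Hence C_0 ≅ Z^7, C_1 ≅ Z^21, C_2 ≅ Z^14.

Boundary ∂_1: C_1 → C_0 maps an edge to its endpoints' difference, ∂[p,q] = q − p.
This gives a 7×21 integer matrix of rank 6; reducing to Smith normal form yields diagonal entries (1,1,1,1,1,1).

The boundary map ∂_2: C_2 → C_1 sends each 2-simplex [p,q,r] to [q,r] − [p,r] + [p,q]. For instance
  ∂[0,1,6] = [1,6] − [0,6] + [0,1],
  ∂[1,2,3] = [2,3] − [1,3] + [1,2].
This gives a 21×14 integer matrix of rank 13; reducing to Smith normal form yields diagonal entries (1,1,1,1,1,1,1,1,1,1,1,1,1).

Computing H_k = (kernel of ∂_k) / (image of ∂_{k+1}):

  H_0: rank C_0 − rank ∂_1 = 7 − 6 = 1, and the invariant factors of ∂_1 are all 1, so H_0 ≅ Z.
  H_1: rank ker ∂_1 − rank ∂_2 = (21 − 6) − 13 = 2, and the invariant factors of ∂_2 are all 1, so H_1 ≅ Z^2.
  H_2: rank ker ∂_2 − rank ∂_3 = (14 − 13) − 0 = 1, and there is no ∂_3, so H_2 ≅ Z.

(K is a triangulation of the torus T^2.)

H_0 ≅ Z,  H_1 ≅ Z^2,  H_2 ≅ Z.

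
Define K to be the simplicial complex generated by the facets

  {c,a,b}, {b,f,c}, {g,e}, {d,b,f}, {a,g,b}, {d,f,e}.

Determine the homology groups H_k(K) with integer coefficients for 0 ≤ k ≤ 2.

K has 7 vertices, 12 edges, 5 triangles.
rank ∂_0 = 0, rank ∂_1 = 6 ⇒ b_0 = 7 − 0 − 6 = 1; all invariant factors of ∂_1 are 1 so no torsion. So H_0 = Z.
rank ∂_1 = 6, rank ∂_2 = 5 ⇒ b_1 = 12 − 6 − 5 = 1; all invariant factors of ∂_2 are 1 so no torsion. So H_1 = Z.
rank ∂_2 = 5, rank ∂_3 = 0 ⇒ b_2 = 5 − 5 − 0 = 0. So H_2 = 0.

H_0 = Z,  H_1 = Z,  H_2 = 0.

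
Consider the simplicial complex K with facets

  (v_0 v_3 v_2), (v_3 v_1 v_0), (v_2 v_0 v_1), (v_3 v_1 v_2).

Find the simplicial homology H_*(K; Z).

H_0 = Z,  H_1 = 0,  H_2 = Z.

We work with the vertex ordering v_0 < v_1 < v_2 < v_3. The simplices of K, each written with vertices in increasing order, are:

  0-simplices (4): [v_0], [v_1], [v_2], [v_3]
  1-simplices (6): [v_0,v_1], [v_0,v_2], [v_0,v_3], [v_1,v_2], [v_1,v_3], [v_2,v_3]
  2-simplices (4): [v_0,v_1,v_2], [v_0,v_1,v_3], [v_0,v_2,v_3], [v_1,v_2,v_3]

Hence C_0 ≅ Z^4, C_1 ≅ Z^6, C_2 ≅ Z^4.

∂_1: C_1 → C_0 sends each edge [p,q] (with p < q) to q − p. For instance
  ∂[v_1,v_2] = [v_2] − [v_1].
This gives a 4×6 integer matrix of rank 3; reducing to Smith normal form yields diagonal entries (1,1,1).

Boundary ∂_2: C_2 → C_1 maps a triangle to the signed sum of its edges. For instance
  ∂[v_0,v_1,v_3] = [v_1,v_3] − [v_0,v_3] + [v_0,v_1],
  ∂[v_1,v_2,v_3] = [v_2,v_3] − [v_1,v_3] + [v_1,v_2].
This gives a 6×4 integer matrix of rank 3; reducing to Smith normal form yields diagonal entries (1,1,1).

Reading off H_k = ker ∂_k / im ∂_{k+1}:

  H_0: rank C_0 − rank ∂_1 = 4 − 3 = 1, and the invariant factors of ∂_1 are all 1, so H_0 = Z.
  H_1: rank ker ∂_1 − rank ∂_2 = (6 − 3) − 3 = 0, and the invariant factors of ∂_2 are all 1, so H_1 = 0.
  H_2: rank ker ∂_2 − rank ∂_3 = (4 − 3) − 0 = 1, and there is no ∂_3, so H_2 = Z.

(K is a triangulation of the 2-sphere S^2.)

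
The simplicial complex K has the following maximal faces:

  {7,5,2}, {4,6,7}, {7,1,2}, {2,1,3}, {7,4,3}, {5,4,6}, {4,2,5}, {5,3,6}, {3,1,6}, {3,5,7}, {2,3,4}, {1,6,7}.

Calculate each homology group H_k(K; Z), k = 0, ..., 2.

We work with the vertex ordering 1 < 2 < 3 < 4 < 5 < 6 < 7. The simplices of K, each written with vertices in increasing order, are:

  0-simplices (7): [1], [2], [3], [4], [5], [6], [7]
  1-simplices (18): [1,2], [1,3], [1,6], [1,7], [2,3], [2,4], [2,5], [2,7], [3,4], [3,5], [3,6], [3,7], [4,5], [4,6], [4,7], [5,6], [5,7], [6,7]
  2-simplices (12): [1,2,3], [1,2,7], [1,3,6], [1,6,7], [2,3,4], [2,4,5], [2,5,7], [3,4,7], [3,5,6], [3,5,7], [4,5,6], [4,6,7]

giving chain groups C_0 ≅ Z^7, C_1 ≅ Z^18, C_2 ≅ Z^12.

The boundary map ∂_1: C_1 → C_0 is given by ∂[p,q] = [q] − [p].
The resulting 7×18 matrix has rank 6, and its Smith normal form has invariant factors (1,1,1,1,1,1).

The boundary map ∂_2: C_2 → C_1 maps a triangle to the signed sum of its edges. For instance
  ∂[3,5,7] = [5,7] − [3,7] + [3,5],
  ∂[1,3,6] = [3,6] − [1,6] + [1,3].
As a 18×12 matrix over Z this has rank 12, with invariant factors (1,1,1,1,1,1,1,1,1,1,1,2).

Reading off H_k = ker ∂_k / im ∂_{k+1}:

  H_0: rank C_0 − rank ∂_1 = 7 − 6 = 1, and the invariant factors of ∂_1 are all 1, so H_0 ≅ Z.
  H_1: rank ker ∂_1 − rank ∂_2 = (18 − 6) − 12 = 0, and ∂_2 has invariant factor 2 > 1, so H_1 ≅ Z/2.
  H_2: rank ker ∂_2 − rank ∂_3 = (12 − 12) − 0 = 0, and there is no ∂_3, so H_2 ≅ 0.

H_0 = Z,  H_1 = Z/2,  H_2 = 0.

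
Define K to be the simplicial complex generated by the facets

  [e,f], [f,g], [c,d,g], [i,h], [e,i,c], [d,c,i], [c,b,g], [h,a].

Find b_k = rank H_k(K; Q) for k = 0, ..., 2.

We work with the vertex ordering a < b < c < d < e < f < g < h < i. The simplices of K, each written with vertices in increasing order, are:

  0-simplices (9): a, b, c, d, e, f, g, h, i
  1-simplices (13): ah, bc, bg, cd, ce, cg, ci, dg, di, ef, ei, fg, hi
  2-simplices (4): bcg, cdg, cdi, cei

giving chain groups C_0 ≅ Z^9, C_1 ≅ Z^13, C_2 ≅ Z^4.

∂_1: C_1 → C_0 sends each edge [p,q] (with p < q) to q − p. For instance
  ∂cd = d − c.
The resulting 9×13 matrix has rank 8, and its Smith normal form has invariant factors (1,1,1,1,1,1,1,1).

The boundary map ∂_2: C_2 → C_1 maps a triangle to the signed sum of its edges. For instance
  ∂bcg = cg − bg + bc,
  ∂cei = ei − ci + ce.
As a 13×4 matrix over Z this has rank 4, with invariant factors (1,1,1,1).

Reading off H_k = ker ∂_k / im ∂_{k+1}:

  H_0: rank C_0 − rank ∂_1 = 9 − 8 = 1, and the invariant factors of ∂_1 are all 1, so H_0 = Z.
  H_1: rank ker ∂_1 − rank ∂_2 = (13 − 8) − 4 = 1, and the invariant factors of ∂_2 are all 1, so H_1 = Z.
  H_2: rank ker ∂_2 − rank ∂_3 = (4 − 4) − 0 = 0, and there is no ∂_3, so H_2 = 0.

Hence the Betti numbers are b_0 = 1, b_1 = 1, b_2 = 0.

b_0 = 1, b_1 = 1, b_2 = 0.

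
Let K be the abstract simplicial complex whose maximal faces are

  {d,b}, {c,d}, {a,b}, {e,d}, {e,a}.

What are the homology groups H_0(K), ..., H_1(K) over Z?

H_0 ≅ Z,  H_1 ≅ Z.

Take the total order a < b < c < d < e on the vertex set. Then K (dimension 1) consists of the simplices:

  0-simplices (5): a, b, c, d, e
  1-simplices (5): ab, ae, bd, cd, de

giving chain groups C_0 ≅ Z^5, C_1 ≅ Z^5.

Boundary ∂_1: C_1 → C_0 sends each edge [p,q] (with p < q) to q − p. For instance
  ∂de = e − d.
As a 5×5 matrix over Z this has rank 4, with invariant factors (1,1,1,1).

Now H_k = ker ∂_k / im ∂_{k+1}, so:

  H_0: rank C_0 − rank ∂_1 = 5 − 4 = 1, and the invariant factors of ∂_1 are all 1, so H_0 ≅ Z.
  H_1: rank ker ∂_1 − rank ∂_2 = (5 − 4) − 0 = 1, and there is no ∂_2, so H_1 ≅ Z.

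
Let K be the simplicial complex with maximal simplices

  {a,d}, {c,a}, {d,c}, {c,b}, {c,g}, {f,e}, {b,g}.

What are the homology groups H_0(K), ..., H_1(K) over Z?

H_0 ≅ Z^2,  H_1 ≅ Z^2.

Order the vertices as a < b < c < d < e < f < g. Listing each simplex with vertices in this order, K has dimension 1 with simplices:

  0-simplices (7): a, b, c, d, e, f, g
  1-simplices (7): ac, ad, bc, bg, cd, cg, ef

so the chain groups are C_0 ≅ Z^7, C_1 ≅ Z^7.

The boundary map ∂_1: C_1 → C_0 is given by ∂[p,q] = [q] − [p].
The 7×7 boundary matrix has rank 5 and Smith normal form diag(1,1,1,1,1).

Now H_k = ker ∂_k / im ∂_{k+1}, so:

  H_0: rank C_0 − rank ∂_1 = 7 − 5 = 2, and the invariant factors of ∂_1 are all 1, so H_0 ≅ Z^2.
  H_1: rank ker ∂_1 − rank ∂_2 = (7 − 5) − 0 = 2, and there is no ∂_2, so H_1 ≅ Z^2.

(K is a triangulation of the disjoint union of a wedge of 2 circles and the 1-simplex.)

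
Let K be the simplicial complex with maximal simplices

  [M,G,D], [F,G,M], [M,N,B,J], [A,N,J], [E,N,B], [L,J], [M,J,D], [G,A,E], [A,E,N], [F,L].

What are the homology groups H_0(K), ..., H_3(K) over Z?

H_0 = Z,  H_1 = Z^2,  H_2 = 0,  H_3 = 0.

Take the total order A < B < D < E < F < G < J < L < M < N on the vertex set. Then K (dimension 3) consists of the simplices:

  0-simplices (10): A, B, D, E, F, G, J, L, M, N
  1-simplices (21): AE, AG, AJ, AN, BE, BJ, BM, BN, DG, DJ, DM, EG, EN, FG, FL, FM, GM, JL, JM, JN, MN
  2-simplices (11): AEG, AEN, AJN, BEN, BJM, BJN, BMN, DGM, DJM, FGM, JMN
  3-simplices (1): BJMN

Hence C_0 ≅ Z^10, C_1 ≅ Z^21, C_2 ≅ Z^11, C_3 ≅ Z^1.

The boundary map ∂_1: C_1 → C_0 is given by ∂[p,q] = [q] − [p].
This gives a 10×21 integer matrix of rank 9; reducing to Smith normal form yields diagonal entries (1,1,1,1,1,1,1,1,1).

The boundary map ∂_2: C_2 → C_1 maps a triangle to the signed sum of its edges. For instance
  ∂DJM = JM − DM + DJ,
  ∂BMN = MN − BN + BM.
The resulting 21×11 matrix has rank 10, and its Smith normal form has invariant factors (1,1,1,1,1,1,1,1,1,1).

∂_3: C_3 → C_2 sends each 3-simplex σ to the alternating sum Σ_i (−1)^i (σ with its i-th vertex removed). For instance
  ∂BJMN = JMN − BMN + BJN − BJM.
The 11×1 boundary matrix has rank 1 and Smith normal form diag(1).

Reading off H_k = ker ∂_k / im ∂_{k+1}:

  H_0: rank C_0 − rank ∂_1 = 10 − 9 = 1, and the invariant factors of ∂_1 are all 1, so H_0 ≅ Z.
  H_1: rank ker ∂_1 − rank ∂_2 = (21 − 9) − 10 = 2, and the invariant factors of ∂_2 are all 1, so H_1 ≅ Z^2.
  H_2: rank ker ∂_2 − rank ∂_3 = (11 − 10) − 1 = 0, and the invariant factors of ∂_3 are all 1, so H_2 ≅ 0.
  H_3: rank ker ∂_3 − rank ∂_4 = (1 − 1) − 0 = 0, and there is no ∂_4, so H_3 ≅ 0.

As a check, the Euler characteristic is 10 − 21 + 11 − 1 = -1, which agrees with 1 − 2 + 0 − 0 = -1.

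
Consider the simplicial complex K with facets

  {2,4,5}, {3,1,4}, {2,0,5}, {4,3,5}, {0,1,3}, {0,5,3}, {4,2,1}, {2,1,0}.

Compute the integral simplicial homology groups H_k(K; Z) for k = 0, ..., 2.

H_0 = Z,  H_1 = 0,  H_2 = Z.

Fix the vertex order 0 < 1 < 2 < 3 < 4 < 5 and write every simplex with vertices in increasing order. Then dim K = 2 and the simplices of K are:

  0-simplices (6): [0], [1], [2], [3], [4], [5]
  1-simplices (12): [0,1], [0,2], [0,3], [0,5], [1,2], [1,3], [1,4], [2,4], [2,5], [3,4], [3,5], [4,5]
  2-simplices (8): [0,1,2], [0,1,3], [0,2,5], [0,3,5], [1,2,4], [1,3,4], [2,4,5], [3,4,5]

Hence C_0 ≅ Z^6, C_1 ≅ Z^12, C_2 ≅ Z^8.

∂_1: C_1 → C_0 sends each edge [p,q] (with p < q) to q − p.
The 6×12 boundary matrix has rank 5 and Smith normal form diag(1,1,1,1,1).

The boundary map ∂_2: C_2 → C_1 sends each 2-simplex [p,q,r] to [q,r] − [p,r] + [p,q]. For instance
  ∂[1,2,4] = [2,4] − [1,4] + [1,2],
  ∂[0,2,5] = [2,5] − [0,5] + [0,2].
The 12×8 boundary matrix has rank 7 and Smith normal form diag(1,1,1,1,1,1,1).

Computing H_k = (kernel of ∂_k) / (image of ∂_{k+1}):

  H_0: rank C_0 − rank ∂_1 = 6 − 5 = 1, and the invariant factors of ∂_1 are all 1, so H_0 ≅ Z.
  H_1: rank ker ∂_1 − rank ∂_2 = (12 − 5) − 7 = 0, and the invariant factors of ∂_2 are all 1, so H_1 ≅ 0.
  H_2: rank ker ∂_2 − rank ∂_3 = (8 − 7) − 0 = 1, and there is no ∂_3, so H_2 ≅ Z.

(K is a triangulation of the 2-sphere S^2.)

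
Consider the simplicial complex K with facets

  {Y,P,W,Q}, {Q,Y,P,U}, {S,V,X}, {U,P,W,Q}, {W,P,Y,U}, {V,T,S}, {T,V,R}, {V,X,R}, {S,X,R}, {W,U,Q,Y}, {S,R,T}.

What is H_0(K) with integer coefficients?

H_0 = Z^2.

We work with the vertex ordering P < Q < R < S < T < U < V < W < X < Y. The simplices of K, each written with vertices in increasing order, are:

  0-simplices (10): P, Q, R, S, T, U, V, W, X, Y
  1-simplices (19): PQ, PU, PW, PY, QU, QW, QY, RS, RT, RV, RX, ST, SV, SX, TV, UW, UY, VX, WY
  2-simplices (16): PQU, PQW, PQY, PUW, PUY, PWY, QUW, QUY, QWY, RST, RSX, RTV, RVX, STV, SVX, UWY
  3-simplices (5): PQUW, PQUY, PQWY, PUWY, QUWY

so the chain groups are C_0 ≅ Z^10, C_1 ≅ Z^19, C_2 ≅ Z^16, C_3 ≅ Z^5.

The boundary map ∂_1: C_1 → C_0 sends each edge [p,q] (with p < q) to q − p. For instance
  ∂VX = X − V.
The 10×19 boundary matrix has rank 8 and Smith normal form diag(1,1,1,1,1,1,1,1).

The boundary map ∂_2: C_2 → C_1 sends each 2-simplex [p,q,r] to [q,r] − [p,r] + [p,q]. For instance
  ∂RVX = VX − RX + RV,
  ∂PQY = QY − PY + PQ.
The 19×16 boundary matrix has rank 11 and Smith normal form diag(1,1,1,1,1,1,1,1,1,1,1).

∂_3: C_3 → C_2 sends each 3-simplex σ to the alternating sum Σ_i (−1)^i (σ with its i-th vertex removed). For instance
  ∂PQUY = QUY − PUY + PQY − PQU,
  ∂QUWY = UWY − QWY + QUY − QUW.
This gives a 16×5 integer matrix of rank 4; reducing to Smith normal form yields diagonal entries (1,1,1,1).

Reading off H_k = ker ∂_k / im ∂_{k+1}:

  H_0: rank C_0 − rank ∂_1 = 10 − 8 = 2, and the invariant factors of ∂_1 are all 1, so H_0 ≅ Z^2.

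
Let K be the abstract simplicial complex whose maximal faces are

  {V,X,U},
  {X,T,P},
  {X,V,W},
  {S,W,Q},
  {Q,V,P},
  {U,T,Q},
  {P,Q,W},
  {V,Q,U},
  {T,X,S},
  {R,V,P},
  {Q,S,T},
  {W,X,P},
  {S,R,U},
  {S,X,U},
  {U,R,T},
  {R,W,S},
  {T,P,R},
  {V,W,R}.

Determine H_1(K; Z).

H_1 = Z ⊕ Z/2Z.

K has 9 vertices, 27 edges, 18 triangles.
rank ∂_1 = 8, rank ∂_2 = 18 ⇒ b_1 = 27 − 8 − 18 = 1; ∂_2 has invariant factor(s) [2] giving torsion. So H_1 ≅ Z ⊕ Z/2Z.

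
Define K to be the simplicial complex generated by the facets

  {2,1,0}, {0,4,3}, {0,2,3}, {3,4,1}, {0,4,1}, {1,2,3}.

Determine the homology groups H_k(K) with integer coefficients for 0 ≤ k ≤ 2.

Fix the vertex order 0 < 1 < 2 < 3 < 4 and write every simplex with vertices in increasing order. Then dim K = 2 and the simplices of K are:

  0-simplices (5): [0], [1], [2], [3], [4]
  1-simplices (9): [0,1], [0,2], [0,3], [0,4], [1,2], [1,3], [1,4], [2,3], [3,4]
  2-simplices (6): [0,1,2], [0,1,4], [0,2,3], [0,3,4], [1,2,3], [1,3,4]

giving chain groups C_0 ≅ Z^5, C_1 ≅ Z^9, C_2 ≅ Z^6.

∂_1: C_1 → C_0 is given by ∂[p,q] = [q] − [p].
As a 5×9 matrix over Z this has rank 4, with invariant factors (1,1,1,1).

Boundary ∂_2: C_2 → C_1 acts by ∂[p,q,r] = [q,r] − [p,r] + [p,q]. For instance
  ∂[1,2,3] = [2,3] − [1,3] + [1,2],
  ∂[0,1,2] = [1,2] − [0,2] + [0,1].
This gives a 9×6 integer matrix of rank 5; reducing to Smith normal form yields diagonal entries (1,1,1,1,1).

Computing H_k = (kernel of ∂_k) / (image of ∂_{k+1}):

  H_0: rank C_0 − rank ∂_1 = 5 − 4 = 1, and the invariant factors of ∂_1 are all 1, so H_0 = Z.
  H_1: rank ker ∂_1 − rank ∂_2 = (9 − 4) − 5 = 0, and the invariant factors of ∂_2 are all 1, so H_1 = 0.
  H_2: rank ker ∂_2 − rank ∂_3 = (6 − 5) − 0 = 1, and there is no ∂_3, so H_2 = Z.

As a check, the Euler characteristic is 5 − 9 + 6 = 2, which agrees with 1 − 0 + 1 = 2.

H_0 ≅ Z,  H_1 = 0,  H_2 ≅ Z.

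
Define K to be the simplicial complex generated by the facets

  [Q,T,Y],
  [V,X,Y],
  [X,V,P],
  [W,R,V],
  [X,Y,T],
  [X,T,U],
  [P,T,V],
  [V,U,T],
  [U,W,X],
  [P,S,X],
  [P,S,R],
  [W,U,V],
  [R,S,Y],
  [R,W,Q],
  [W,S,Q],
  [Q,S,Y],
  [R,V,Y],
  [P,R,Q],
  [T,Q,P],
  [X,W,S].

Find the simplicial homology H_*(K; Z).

H_0 = Z,  H_1 = Z ⊕ Z/2,  H_2 = 0.

Fix the vertex order P < Q < R < S < T < U < V < W < X < Y and write every simplex with vertices in increasing order. Then dim K = 2 and the simplices of K are:

  0-simplices (10): P, Q, R, S, T, U, V, W, X, Y
  1-simplices (30): PQ, PR, PS, PT, PV, PX, QR, QS, QT, QW, QY, RS, RV, RW, RY, SW, SX, SY, TU, TV, TX, TY, UV, UW, UX, VW, VX, VY, WX, XY
  2-simplices (20): PQR, PQT, PRS, PSX, PTV, PVX, QRW, QSW, QSY, QTY, RSY, RVW, RVY, SWX, TUV, TUX, TXY, UVW, UWX, VXY

so the chain groups are C_0 ≅ Z^10, C_1 ≅ Z^30, C_2 ≅ Z^20.

Boundary ∂_1: C_1 → C_0 sends each edge [p,q] (with p < q) to q − p. For instance
  ∂VW = W − V.
The 10×30 boundary matrix has rank 9 and Smith normal form diag(1,1,1,1,1,1,1,1,1).

Boundary ∂_2: C_2 → C_1 acts by ∂[p,q,r] = [q,r] − [p,r] + [p,q]. For instance
  ∂RVW = VW − RW + RV,
  ∂QSW = SW − QW + QS.
This gives a 30×20 integer matrix of rank 20; reducing to Smith normal form yields diagonal entries (1,1,1,1,1,1,1,1,1,1,1,1,1,1,1,1,1,1,1,2).

Reading off H_k = ker ∂_k / im ∂_{k+1}:

  H_0: rank C_0 − rank ∂_1 = 10 − 9 = 1, and the invariant factors of ∂_1 are all 1, so H_0 ≅ Z.
  H_1: rank ker ∂_1 − rank ∂_2 = (30 − 9) − 20 = 1, and ∂_2 has invariant factor 2 > 1, so H_1 ≅ Z ⊕ Z/2.
  H_2: rank ker ∂_2 − rank ∂_3 = (20 − 20) − 0 = 0, and there is no ∂_3, so H_2 ≅ 0.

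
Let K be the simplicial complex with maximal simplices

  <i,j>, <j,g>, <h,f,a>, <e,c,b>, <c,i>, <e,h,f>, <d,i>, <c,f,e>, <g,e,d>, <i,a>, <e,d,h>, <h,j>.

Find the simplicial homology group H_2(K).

H_2 = 0.

Take the total order a < b < c < d < e < f < g < h < i < j on the vertex set. Then K (dimension 2) consists of the simplices:

  0-simplices (10): a, b, c, d, e, f, g, h, i, j
  1-simplices (19): af, ah, ai, bc, be, ce, cf, ci, de, dg, dh, di, ef, eg, eh, fh, gj, hj, ij
  2-simplices (6): afh, bce, cef, deg, deh, efh

giving chain groups C_0 ≅ Z^10, C_1 ≅ Z^19, C_2 ≅ Z^6.

Boundary ∂_1: C_1 → C_0 maps an edge to its endpoints' difference, ∂[p,q] = q − p. For instance
  ∂dh = h − d.
As a 10×19 matrix over Z this has rank 9, with invariant factors (1,1,1,1,1,1,1,1,1).

The boundary map ∂_2: C_2 → C_1 acts by ∂[p,q,r] = [q,r] − [p,r] + [p,q]. For instance
  ∂deg = eg − dg + de,
  ∂afh = fh − ah + af.
This gives a 19×6 integer matrix of rank 6; reducing to Smith normal form yields diagonal entries (1,1,1,1,1,1).

Now H_k = ker ∂_k / im ∂_{k+1}, so:

  H_2: rank ker ∂_2 − rank ∂_3 = (6 − 6) − 0 = 0, and there is no ∂_3, so H_2 ≅ 0.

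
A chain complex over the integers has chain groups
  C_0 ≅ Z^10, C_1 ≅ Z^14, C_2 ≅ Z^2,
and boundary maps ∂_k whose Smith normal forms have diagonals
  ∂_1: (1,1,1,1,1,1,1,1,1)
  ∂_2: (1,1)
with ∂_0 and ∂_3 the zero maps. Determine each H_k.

H_0: b_0 = 10 − 0 − 9 = 1; torsion from ∂_1 factors > 1: none. So H_0 = Z.
H_1: b_1 = 14 − 9 − 2 = 3; torsion from ∂_2 factors > 1: none. So H_1 = Z^3.
H_2: b_2 = 2 − 2 − 0 = 0; torsion from ∂_3 factors > 1: none. So H_2 = 0.

H_0 = Z,  H_1 = Z^3,  H_2 = 0.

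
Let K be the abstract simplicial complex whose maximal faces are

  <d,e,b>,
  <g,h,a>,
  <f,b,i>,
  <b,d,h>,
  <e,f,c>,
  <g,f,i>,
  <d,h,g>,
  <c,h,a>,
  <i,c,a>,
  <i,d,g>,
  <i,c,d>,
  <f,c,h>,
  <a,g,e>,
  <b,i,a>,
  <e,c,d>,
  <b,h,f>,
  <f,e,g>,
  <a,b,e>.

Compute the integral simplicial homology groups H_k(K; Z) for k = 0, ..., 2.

Take the total order a < b < c < d < e < f < g < h < i on the vertex set. Then K (dimension 2) consists of the simplices:

  0-simplices (9): a, b, c, d, e, f, g, h, i
  1-simplices (27): ab, ac, ae, ag, ah, ai, bd, be, bf, bh, bi, cd, ce, cf, ch, ci, de, dg, dh, di, ef, eg, fg, fh, fi, gh, gi
  2-simplices (18): abe, abi, ach, aci, aeg, agh, bde, bdh, bfh, bfi, cde, cdi, cef, cfh, dgh, dgi, efg, fgi

giving chain groups C_0 ≅ Z^9, C_1 ≅ Z^27, C_2 ≅ Z^18.

∂_1: C_1 → C_0 sends each edge [p,q] (with p < q) to q − p.
The resulting 9×27 matrix has rank 8, and its Smith normal form has invariant factors (1,1,1,1,1,1,1,1).

∂_2: C_2 → C_1 sends each 2-simplex [p,q,r] to [q,r] − [p,r] + [p,q]. For instance
  ∂agh = gh − ah + ag,
  ∂fgi = gi − fi + fg.
This gives a 27×18 integer matrix of rank 17; reducing to Smith normal form yields diagonal entries (1,1,1,1,1,1,1,1,1,1,1,1,1,1,1,1,1).

Reading off H_k = ker ∂_k / im ∂_{k+1}:

  H_0: rank C_0 − rank ∂_1 = 9 − 8 = 1, and the invariant factors of ∂_1 are all 1, so H_0 = Z.
  H_1: rank ker ∂_1 − rank ∂_2 = (27 − 8) − 17 = 2, and the invariant factors of ∂_2 are all 1, so H_1 = Z^2.
  H_2: rank ker ∂_2 − rank ∂_3 = (18 − 17) − 0 = 1, and there is no ∂_3, so H_2 = Z.

H_0 ≅ Z,  H_1 ≅ Z^2,  H_2 ≅ Z.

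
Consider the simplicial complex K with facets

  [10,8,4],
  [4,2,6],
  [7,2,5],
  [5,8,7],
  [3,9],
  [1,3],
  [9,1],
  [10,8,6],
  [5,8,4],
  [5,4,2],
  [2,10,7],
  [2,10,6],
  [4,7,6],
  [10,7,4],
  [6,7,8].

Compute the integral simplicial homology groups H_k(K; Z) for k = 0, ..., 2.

Fix the vertex order 1 < 2 < 3 < 4 < 5 < 6 < 7 < 8 < 9 < 10 and write every simplex with vertices in increasing order. Then dim K = 2 and the simplices of K are:

  0-simplices (10): [1], [2], [3], [4], [5], [6], [7], [8], [9], [10]
  1-simplices (21): [1,3], [1,9], [2,4], [2,5], [2,6], [2,7], [2,10], [3,9], [4,5], [4,6], [4,7], [4,8], [4,10], [5,7], [5,8], [6,7], [6,8], [6,10], [7,8], [7,10], [8,10]
  2-simplices (12): [2,4,5], [2,4,6], [2,5,7], [2,6,10], [2,7,10], [4,5,8], [4,6,7], [4,7,10], [4,8,10], [5,7,8], [6,7,8], [6,8,10]

giving chain groups C_0 ≅ Z^10, C_1 ≅ Z^21, C_2 ≅ Z^12.

∂_1: C_1 → C_0 maps an edge to its endpoints' difference, ∂[p,q] = q − p.
As a 10×21 matrix over Z this has rank 8, with invariant factors (1,1,1,1,1,1,1,1).

∂_2: C_2 → C_1 acts by ∂[p,q,r] = [q,r] − [p,r] + [p,q]. For instance
  ∂[4,7,10] = [7,10] − [4,10] + [4,7],
  ∂[4,8,10] = [8,10] − [4,10] + [4,8].
As a 21×12 matrix over Z this has rank 12, with invariant factors (1,1,1,1,1,1,1,1,1,1,1,2).

Reading off H_k = ker ∂_k / im ∂_{k+1}:

  H_0: rank C_0 − rank ∂_1 = 10 − 8 = 2, and the invariant factors of ∂_1 are all 1, so H_0 = Z^2.
  H_1: rank ker ∂_1 − rank ∂_2 = (21 − 8) − 12 = 1, and ∂_2 has invariant factor 2 > 1, so H_1 = Z ⊕ Z/2.
  H_2: rank ker ∂_2 − rank ∂_3 = (12 − 12) − 0 = 0, and there is no ∂_3, so H_2 = 0.

H_0 ≅ Z^2,  H_1 ≅ Z ⊕ Z/2,  H_2 = 0.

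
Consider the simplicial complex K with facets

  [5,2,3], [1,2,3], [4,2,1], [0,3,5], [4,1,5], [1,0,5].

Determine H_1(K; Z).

H_1 ≅ Z.

Order the vertices as 0 < 1 < 2 < 3 < 4 < 5. Listing each simplex with vertices in this order, K has dimension 2 with simplices:

  0-simplices (6): [0], [1], [2], [3], [4], [5]
  1-simplices (12): [0,1], [0,3], [0,5], [1,2], [1,3], [1,4], [1,5], [2,3], [2,4], [2,5], [3,5], [4,5]
  2-simplices (6): [0,1,5], [0,3,5], [1,2,3], [1,2,4], [1,4,5], [2,3,5]

giving chain groups C_0 ≅ Z^6, C_1 ≅ Z^12, C_2 ≅ Z^6.

The boundary map ∂_1: C_1 → C_0 is given by ∂[p,q] = [q] − [p]. For instance
  ∂[1,4] = [4] − [1].
This gives a 6×12 integer matrix of rank 5; reducing to Smith normal form yields diagonal entries (1,1,1,1,1).

∂_2: C_2 → C_1 sends each 2-simplex [p,q,r] to [q,r] − [p,r] + [p,q]. For instance
  ∂[2,3,5] = [3,5] − [2,5] + [2,3],
  ∂[1,2,3] = [2,3] − [1,3] + [1,2].
As a 12×6 matrix over Z this has rank 6, with invariant factors (1,1,1,1,1,1).

Now H_k = ker ∂_k / im ∂_{k+1}, so:

  H_1: rank ker ∂_1 − rank ∂_2 = (12 − 5) − 6 = 1, and the invariant factors of ∂_2 are all 1, so H_1 ≅ Z.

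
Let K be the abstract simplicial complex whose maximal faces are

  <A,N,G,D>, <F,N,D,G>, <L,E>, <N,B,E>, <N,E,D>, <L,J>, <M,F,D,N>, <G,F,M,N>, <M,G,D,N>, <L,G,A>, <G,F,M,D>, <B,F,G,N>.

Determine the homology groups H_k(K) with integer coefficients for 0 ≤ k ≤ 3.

H_0 = Z,  H_1 = Z,  H_2 = 0,  H_3 = Z.

We work with the vertex ordering A < B < D < E < F < G < J < L < M < N. The simplices of K, each written with vertices in increasing order, are:

  0-simplices (10): A, B, D, E, F, G, J, L, M, N
  1-simplices (23): AD, AG, AL, AN, BE, BF, BG, BN, DE, DF, DG, DM, DN, EL, EN, FG, FM, FN, GL, GM, GN, JL, MN
  2-simplices (19): ADG, ADN, AGL, AGN, BEN, BFG, BFN, BGN, DEN, DFG, DFM, DFN, DGM, DGN, DMN, FGM, FGN, FMN, GMN
  3-simplices (7): ADGN, BFGN, DFGM, DFGN, DFMN, DGMN, FGMN

Hence C_0 ≅ Z^10, C_1 ≅ Z^23, C_2 ≅ Z^19, C_3 ≅ Z^7.

The boundary map ∂_1: C_1 → C_0 sends each edge [p,q] (with p < q) to q − p.
The resulting 10×23 matrix has rank 9, and its Smith normal form has invariant factors (1,1,1,1,1,1,1,1,1).

Boundary ∂_2: C_2 → C_1 maps a triangle to the signed sum of its edges. For instance
  ∂DFN = FN − DN + DF,
  ∂FGN = GN − FN + FG.
As a 23×19 matrix over Z this has rank 13, with invariant factors (1,1,1,1,1,1,1,1,1,1,1,1,1).

Boundary ∂_3: C_3 → C_2 sends each 3-simplex σ to the alternating sum Σ_i (−1)^i (σ with its i-th vertex removed). For instance
  ∂ADGN = DGN − AGN + ADN − ADG,
  ∂DFGN = FGN − DGN + DFN − DFG.
This gives a 19×7 integer matrix of rank 6; reducing to Smith normal form yields diagonal entries (1,1,1,1,1,1).

Computing H_k = (kernel of ∂_k) / (image of ∂_{k+1}):

  H_0: rank C_0 − rank ∂_1 = 10 − 9 = 1, and the invariant factors of ∂_1 are all 1, so H_0 ≅ Z.
  H_1: rank ker ∂_1 − rank ∂_2 = (23 − 9) − 13 = 1, and the invariant factors of ∂_2 are all 1, so H_1 ≅ Z.
  H_2: rank ker ∂_2 − rank ∂_3 = (19 − 13) − 6 = 0, and the invariant factors of ∂_3 are all 1, so H_2 ≅ 0.
  H_3: rank ker ∂_3 − rank ∂_4 = (7 − 6) − 0 = 1, and there is no ∂_4, so H_3 ≅ Z.

As a check, the Euler characteristic is 10 − 23 + 19 − 7 = -1, which agrees with 1 − 1 + 0 − 1 = -1.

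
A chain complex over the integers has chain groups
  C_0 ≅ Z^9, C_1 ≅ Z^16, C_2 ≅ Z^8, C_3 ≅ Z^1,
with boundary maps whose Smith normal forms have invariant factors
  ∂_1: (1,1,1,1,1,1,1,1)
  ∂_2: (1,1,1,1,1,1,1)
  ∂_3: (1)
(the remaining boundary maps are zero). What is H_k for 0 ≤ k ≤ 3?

H_0: b_0 = 9 − 0 − 8 = 1; torsion from ∂_1 factors > 1: none. So H_0 = Z.
H_1: b_1 = 16 − 8 − 7 = 1; torsion from ∂_2 factors > 1: none. So H_1 = Z.
H_2: b_2 = 8 − 7 − 1 = 0; torsion from ∂_3 factors > 1: none. So H_2 = 0.
H_3: b_3 = 1 − 1 − 0 = 0; torsion from ∂_4 factors > 1: none. So H_3 = 0.

H_0 = Z,  H_1 = Z,  H_2 = 0,  H_3 = 0.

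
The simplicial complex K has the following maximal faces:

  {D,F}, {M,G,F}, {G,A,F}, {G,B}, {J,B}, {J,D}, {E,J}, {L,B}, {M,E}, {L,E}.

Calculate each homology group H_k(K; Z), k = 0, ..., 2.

Fix the vertex order A < B < D < E < F < G < J < L < M and write every simplex with vertices in increasing order. Then dim K = 2 and the simplices of K are:

  0-simplices (9): A, B, D, E, F, G, J, L, M
  1-simplices (13): AF, AG, BG, BJ, BL, DF, DJ, EJ, EL, EM, FG, FM, GM
  2-simplices (2): AFG, FGM

Hence C_0 ≅ Z^9, C_1 ≅ Z^13, C_2 ≅ Z^2.

∂_1: C_1 → C_0 is given by ∂[p,q] = [q] − [p]. For instance
  ∂BG = G − B.
This gives a 9×13 integer matrix of rank 8; reducing to Smith normal form yields diagonal entries (1,1,1,1,1,1,1,1).

Boundary ∂_2: C_2 → C_1 acts by ∂[p,q,r] = [q,r] − [p,r] + [p,q]. For instance
  ∂FGM = GM − FM + FG,
  ∂AFG = FG − AG + AF.
This gives a 13×2 integer matrix of rank 2; reducing to Smith normal form yields diagonal entries (1,1).

Computing H_k = (kernel of ∂_k) / (image of ∂_{k+1}):

  H_0: rank C_0 − rank ∂_1 = 9 − 8 = 1, and the invariant factors of ∂_1 are all 1, so H_0 ≅ Z.
  H_1: rank ker ∂_1 − rank ∂_2 = (13 − 8) − 2 = 3, and the invariant factors of ∂_2 are all 1, so H_1 ≅ Z^3.
  H_2: rank ker ∂_2 − rank ∂_3 = (2 − 2) − 0 = 0, and there is no ∂_3, so H_2 ≅ 0.

H_0 ≅ Z,  H_1 ≅ Z^3,  H_2 = 0.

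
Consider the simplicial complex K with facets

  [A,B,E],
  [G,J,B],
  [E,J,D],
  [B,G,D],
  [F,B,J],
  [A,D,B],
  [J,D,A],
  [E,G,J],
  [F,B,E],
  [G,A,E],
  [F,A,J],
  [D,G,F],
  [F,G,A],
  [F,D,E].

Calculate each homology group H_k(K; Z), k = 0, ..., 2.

H_0 ≅ Z,  H_1 ≅ Z^2,  H_2 ≅ Z.

Take the total order A < B < D < E < F < G < J on the vertex set. Then K (dimension 2) consists of the simplices:

  0-simplices (7): A, B, D, E, F, G, J
  1-simplices (21): AB, AD, AE, AF, AG, AJ, BD, BE, BF, BG, BJ, DE, DF, DG, DJ, EF, EG, EJ, FG, FJ, GJ
  2-simplices (14): ABD, ABE, ADJ, AEG, AFG, AFJ, BDG, BEF, BFJ, BGJ, DEF, DEJ, DFG, EGJ

giving chain groups C_0 ≅ Z^7, C_1 ≅ Z^21, C_2 ≅ Z^14.

The boundary map ∂_1: C_1 → C_0 is given by ∂[p,q] = [q] − [p].
The resulting 7×21 matrix has rank 6, and its Smith normal form has invariant factors (1,1,1,1,1,1).

The boundary map ∂_2: C_2 → C_1 acts by ∂[p,q,r] = [q,r] − [p,r] + [p,q]. For instance
  ∂AFG = FG − AG + AF,
  ∂ADJ = DJ − AJ + AD.
The resulting 21×14 matrix has rank 13, and its Smith normal form has invariant factors (1,1,1,1,1,1,1,1,1,1,1,1,1).

Now H_k = ker ∂_k / im ∂_{k+1}, so:

  H_0: rank C_0 − rank ∂_1 = 7 − 6 = 1, and the invariant factors of ∂_1 are all 1, so H_0 ≅ Z.
  H_1: rank ker ∂_1 − rank ∂_2 = (21 − 6) − 13 = 2, and the invariant factors of ∂_2 are all 1, so H_1 ≅ Z^2.
  H_2: rank ker ∂_2 − rank ∂_3 = (14 − 13) − 0 = 1, and there is no ∂_3, so H_2 ≅ Z.

(K is a triangulation of the torus T^2.)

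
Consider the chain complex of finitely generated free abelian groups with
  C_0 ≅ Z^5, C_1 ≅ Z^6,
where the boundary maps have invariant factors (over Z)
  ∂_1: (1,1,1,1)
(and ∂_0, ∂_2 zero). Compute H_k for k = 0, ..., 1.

H_0 = Z,  H_1 = Z^2.

H_0: b_0 = 5 − 0 − 4 = 1; torsion from ∂_1 factors > 1: none. So H_0 = Z.
H_1: b_1 = 6 − 4 − 0 = 2; torsion from ∂_2 factors > 1: none. So H_1 = Z^2.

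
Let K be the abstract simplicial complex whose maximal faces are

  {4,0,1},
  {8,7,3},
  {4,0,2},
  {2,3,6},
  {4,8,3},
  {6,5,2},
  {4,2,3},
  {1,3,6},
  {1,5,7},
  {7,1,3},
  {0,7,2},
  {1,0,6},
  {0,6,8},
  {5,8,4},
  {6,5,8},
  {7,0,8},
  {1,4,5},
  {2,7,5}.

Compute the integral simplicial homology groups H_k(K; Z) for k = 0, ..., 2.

H_0 ≅ Z,  H_1 ≅ Z^2,  H_2 ≅ Z.

Order the vertices as 0 < 1 < 2 < 3 < 4 < 5 < 6 < 7 < 8. Listing each simplex with vertices in this order, K has dimension 2 with simplices:

  0-simplices (9): [0], [1], [2], [3], [4], [5], [6], [7], [8]
  1-simplices (27): (27 of them)
  2-simplices (18): [0,1,4], [0,1,6], [0,2,4], [0,2,7], [0,6,8], [0,7,8], [1,3,6], [1,3,7], [1,4,5], [1,5,7], [2,3,4], [2,3,6], [2,5,6], [2,5,7], [3,4,8], [3,7,8], [4,5,8], [5,6,8]

so the chain groups are C_0 ≅ Z^9, C_1 ≅ Z^27, C_2 ≅ Z^18.

The boundary map ∂_1: C_1 → C_0 maps an edge to its endpoints' difference, ∂[p,q] = q − p. For instance
  ∂[3,8] = [8] − [3].
As a 9×27 matrix over Z this has rank 8, with invariant factors (1,1,1,1,1,1,1,1).

The boundary map ∂_2: C_2 → C_1 sends each 2-simplex [p,q,r] to [q,r] − [p,r] + [p,q]. For instance
  ∂[3,7,8] = [7,8] − [3,8] + [3,7],
  ∂[1,4,5] = [4,5] − [1,5] + [1,4].
The 27×18 boundary matrix has rank 17 and Smith normal form diag(1,1,1,1,1,1,1,1,1,1,1,1,1,1,1,1,1).

From H_k ≅ ker(∂_k) / im(∂_{k+1}) we obtain:

  H_0: rank C_0 − rank ∂_1 = 9 − 8 = 1, and the invariant factors of ∂_1 are all 1, so H_0 ≅ Z.
  H_1: rank ker ∂_1 − rank ∂_2 = (27 − 8) − 17 = 2, and the invariant factors of ∂_2 are all 1, so H_1 ≅ Z^2.
  H_2: rank ker ∂_2 − rank ∂_3 = (18 − 17) − 0 = 1, and there is no ∂_3, so H_2 ≅ Z.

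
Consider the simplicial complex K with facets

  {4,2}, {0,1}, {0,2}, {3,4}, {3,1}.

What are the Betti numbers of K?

Take the total order 0 < 1 < 2 < 3 < 4 on the vertex set. Then K (dimension 1) consists of the simplices:

  0-simplices (5): [0], [1], [2], [3], [4]
  1-simplices (5): [0,1], [0,2], [1,3], [2,4], [3,4]

so the chain groups are C_0 ≅ Z^5, C_1 ≅ Z^5.

The boundary map ∂_1: C_1 → C_0 sends each edge [p,q] (with p < q) to q − p.
The 5×5 boundary matrix has rank 4 and Smith normal form diag(1,1,1,1).

Now H_k = ker ∂_k / im ∂_{k+1}, so:

  H_0: rank C_0 − rank ∂_1 = 5 − 4 = 1, and the invariant factors of ∂_1 are all 1, so H_0 ≅ Z.
  H_1: rank ker ∂_1 − rank ∂_2 = (5 − 4) − 0 = 1, and there is no ∂_2, so H_1 ≅ Z.

Hence the Betti numbers are b_0 = 1, b_1 = 1.

b_0 = 1, b_1 = 1.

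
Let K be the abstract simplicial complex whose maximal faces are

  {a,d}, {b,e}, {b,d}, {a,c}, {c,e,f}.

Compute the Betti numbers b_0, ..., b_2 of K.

b_0 = 1, b_1 = 1, b_2 = 0.

Take the total order a < b < c < d < e < f on the vertex set. Then K (dimension 2) consists of the simplices:

  0-simplices (6): a, b, c, d, e, f
  1-simplices (7): ac, ad, bd, be, ce, cf, ef
  2-simplices (1): cef

giving chain groups C_0 ≅ Z^6, C_1 ≅ Z^7, C_2 ≅ Z^1.

∂_1: C_1 → C_0 sends each edge [p,q] (with p < q) to q − p. For instance
  ∂cf = f − c.
The resulting 6×7 matrix has rank 5, and its Smith normal form has invariant factors (1,1,1,1,1).

∂_2: C_2 → C_1 maps a triangle to the signed sum of its edges. For instance
  ∂cef = ef − cf + ce.
The 7×1 boundary matrix has rank 1 and Smith normal form diag(1).

Reading off H_k = ker ∂_k / im ∂_{k+1}:

  H_0: rank C_0 − rank ∂_1 = 6 − 5 = 1, and the invariant factors of ∂_1 are all 1, so H_0 ≅ Z.
  H_1: rank ker ∂_1 − rank ∂_2 = (7 − 5) − 1 = 1, and the invariant factors of ∂_2 are all 1, so H_1 ≅ Z.
  H_2: rank ker ∂_2 − rank ∂_3 = (1 − 1) − 0 = 0, and there is no ∂_3, so H_2 ≅ 0.

As a check, the Euler characteristic is 6 − 7 + 1 = 0, which agrees with 1 − 1 + 0 = 0.

Hence the Betti numbers are b_0 = 1, b_1 = 1, b_2 = 0.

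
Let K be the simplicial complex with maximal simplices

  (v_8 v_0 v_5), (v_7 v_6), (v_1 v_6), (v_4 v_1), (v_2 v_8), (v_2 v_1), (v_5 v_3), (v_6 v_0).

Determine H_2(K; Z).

K has 9 vertices, 10 edges, 1 triangle.
rank ∂_2 = 1, rank ∂_3 = 0 ⇒ b_2 = 1 − 1 − 0 = 0. So H_2 ≅ 0.

H_2 ≅ 0.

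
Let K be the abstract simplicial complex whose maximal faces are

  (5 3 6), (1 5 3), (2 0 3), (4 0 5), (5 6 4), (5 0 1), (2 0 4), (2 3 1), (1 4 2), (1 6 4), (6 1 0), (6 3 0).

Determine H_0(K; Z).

H_0 ≅ Z.

K has 7 vertices, 18 edges, 12 triangles.
rank ∂_0 = 0, rank ∂_1 = 6 ⇒ b_0 = 7 − 0 − 6 = 1; all invariant factors of ∂_1 are 1 so no torsion. So H_0 ≅ Z.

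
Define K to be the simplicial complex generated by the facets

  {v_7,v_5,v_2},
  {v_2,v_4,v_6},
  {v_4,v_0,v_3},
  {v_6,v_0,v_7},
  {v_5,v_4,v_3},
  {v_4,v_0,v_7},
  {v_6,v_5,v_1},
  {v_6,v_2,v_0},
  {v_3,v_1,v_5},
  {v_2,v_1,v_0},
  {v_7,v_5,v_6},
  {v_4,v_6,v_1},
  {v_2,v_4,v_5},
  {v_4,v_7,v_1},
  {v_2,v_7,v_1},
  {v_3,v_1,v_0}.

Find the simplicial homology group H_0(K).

H_0 ≅ Z.

Take the total order v_0 < v_1 < v_2 < v_3 < v_4 < v_5 < v_6 < v_7 on the vertex set. Then K (dimension 2) consists of the simplices:

  0-simplices (8): [v_0], [v_1], [v_2], [v_3], [v_4], [v_5], [v_6], [v_7]
  1-simplices (24): (24 of them)
  2-simplices (16): (16 of them)

giving chain groups C_0 ≅ Z^8, C_1 ≅ Z^24, C_2 ≅ Z^16.

The boundary map ∂_1: C_1 → C_0 sends each edge [p,q] (with p < q) to q − p. For instance
  ∂[v_0,v_3] = [v_3] − [v_0].
The resulting 8×24 matrix has rank 7, and its Smith normal form has invariant factors (1,1,1,1,1,1,1).

Boundary ∂_2: C_2 → C_1 sends each 2-simplex [p,q,r] to [q,r] − [p,r] + [p,q]. For instance
  ∂[v_0,v_4,v_7] = [v_4,v_7] − [v_0,v_7] + [v_0,v_4],
  ∂[v_0,v_1,v_3] = [v_1,v_3] − [v_0,v_3] + [v_0,v_1].
The 24×16 boundary matrix has rank 15 and Smith normal form diag(1,1,1,1,1,1,1,1,1,1,1,1,1,1,1).

Reading off H_k = ker ∂_k / im ∂_{k+1}:

  H_0: rank C_0 − rank ∂_1 = 8 − 7 = 1, and the invariant factors of ∂_1 are all 1, so H_0 ≅ Z.

(K is a triangulation of the torus T^2.)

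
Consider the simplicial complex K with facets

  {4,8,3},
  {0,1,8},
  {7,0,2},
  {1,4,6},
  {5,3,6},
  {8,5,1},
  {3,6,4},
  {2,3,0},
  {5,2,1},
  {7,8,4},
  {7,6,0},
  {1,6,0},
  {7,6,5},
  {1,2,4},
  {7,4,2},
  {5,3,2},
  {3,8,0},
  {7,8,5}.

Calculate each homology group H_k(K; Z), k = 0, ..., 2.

H_0 ≅ Z,  H_1 ≅ Z^2,  H_2 ≅ Z.

Order the vertices as 0 < 1 < 2 < 3 < 4 < 5 < 6 < 7 < 8. Listing each simplex with vertices in this order, K has dimension 2 with simplices:

  0-simplices (9): [0], [1], [2], [3], [4], [5], [6], [7], [8]
  1-simplices (27): (27 of them)
  2-simplices (18): [0,1,6], [0,1,8], [0,2,3], [0,2,7], [0,3,8], [0,6,7], [1,2,4], [1,2,5], [1,4,6], [1,5,8], [2,3,5], [2,4,7], [3,4,6], [3,4,8], [3,5,6], [4,7,8], [5,6,7], [5,7,8]

giving chain groups C_0 ≅ Z^9, C_1 ≅ Z^27, C_2 ≅ Z^18.

The boundary map ∂_1: C_1 → C_0 is given by ∂[p,q] = [q] − [p].
The 9×27 boundary matrix has rank 8 and Smith normal form diag(1,1,1,1,1,1,1,1).

Boundary ∂_2: C_2 → C_1 sends each 2-simplex [p,q,r] to [q,r] − [p,r] + [p,q]. For instance
  ∂[1,2,5] = [2,5] − [1,5] + [1,2],
  ∂[0,6,7] = [6,7] − [0,7] + [0,6].
The resulting 27×18 matrix has rank 17, and its Smith normal form has invariant factors (1,1,1,1,1,1,1,1,1,1,1,1,1,1,1,1,1).

From H_k ≅ ker(∂_k) / im(∂_{k+1}) we obtain:

  H_0: rank C_0 − rank ∂_1 = 9 − 8 = 1, and the invariant factors of ∂_1 are all 1, so H_0 = Z.
  H_1: rank ker ∂_1 − rank ∂_2 = (27 − 8) − 17 = 2, and the invariant factors of ∂_2 are all 1, so H_1 = Z^2.
  H_2: rank ker ∂_2 − rank ∂_3 = (18 − 17) − 0 = 1, and there is no ∂_3, so H_2 = Z.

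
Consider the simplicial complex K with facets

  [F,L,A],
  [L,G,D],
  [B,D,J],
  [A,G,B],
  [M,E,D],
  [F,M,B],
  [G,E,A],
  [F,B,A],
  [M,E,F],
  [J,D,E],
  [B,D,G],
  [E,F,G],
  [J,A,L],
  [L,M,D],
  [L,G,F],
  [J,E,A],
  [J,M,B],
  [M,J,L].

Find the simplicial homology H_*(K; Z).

H_0 = Z,  H_1 = Z ⊕ Z/2,  H_2 = 0.

Fix the vertex order A < B < D < E < F < G < J < L < M and write every simplex with vertices in increasing order. Then dim K = 2 and the simplices of K are:

  0-simplices (9): A, B, D, E, F, G, J, L, M
  1-simplices (27): AB, AE, AF, AG, AJ, AL, BD, BF, BG, BJ, BM, DE, DG, DJ, DL, DM, EF, EG, EJ, EM, FG, FL, FM, GL, JL, JM, LM
  2-simplices (18): ABF, ABG, AEG, AEJ, AFL, AJL, BDG, BDJ, BFM, BJM, DEJ, DEM, DGL, DLM, EFG, EFM, FGL, JLM

so the chain groups are C_0 ≅ Z^9, C_1 ≅ Z^27, C_2 ≅ Z^18.

The boundary map ∂_1: C_1 → C_0 sends each edge [p,q] (with p < q) to q − p.
This gives a 9×27 integer matrix of rank 8; reducing to Smith normal form yields diagonal entries (1,1,1,1,1,1,1,1).

∂_2: C_2 → C_1 sends each 2-simplex [p,q,r] to [q,r] − [p,r] + [p,q]. For instance
  ∂EFG = FG − EG + EF,
  ∂BDJ = DJ − BJ + BD.
The resulting 27×18 matrix has rank 18, and its Smith normal form has invariant factors (1,1,1,1,1,1,1,1,1,1,1,1,1,1,1,1,1,2).

Now H_k = ker ∂_k / im ∂_{k+1}, so:

  H_0: rank C_0 − rank ∂_1 = 9 − 8 = 1, and the invariant factors of ∂_1 are all 1, so H_0 ≅ Z.
  H_1: rank ker ∂_1 − rank ∂_2 = (27 − 8) − 18 = 1, and ∂_2 has invariant factor 2 > 1, so H_1 ≅ Z ⊕ Z/2.
  H_2: rank ker ∂_2 − rank ∂_3 = (18 − 18) − 0 = 0, and there is no ∂_3, so H_2 ≅ 0.

(K is a triangulation of the Klein bottle.)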